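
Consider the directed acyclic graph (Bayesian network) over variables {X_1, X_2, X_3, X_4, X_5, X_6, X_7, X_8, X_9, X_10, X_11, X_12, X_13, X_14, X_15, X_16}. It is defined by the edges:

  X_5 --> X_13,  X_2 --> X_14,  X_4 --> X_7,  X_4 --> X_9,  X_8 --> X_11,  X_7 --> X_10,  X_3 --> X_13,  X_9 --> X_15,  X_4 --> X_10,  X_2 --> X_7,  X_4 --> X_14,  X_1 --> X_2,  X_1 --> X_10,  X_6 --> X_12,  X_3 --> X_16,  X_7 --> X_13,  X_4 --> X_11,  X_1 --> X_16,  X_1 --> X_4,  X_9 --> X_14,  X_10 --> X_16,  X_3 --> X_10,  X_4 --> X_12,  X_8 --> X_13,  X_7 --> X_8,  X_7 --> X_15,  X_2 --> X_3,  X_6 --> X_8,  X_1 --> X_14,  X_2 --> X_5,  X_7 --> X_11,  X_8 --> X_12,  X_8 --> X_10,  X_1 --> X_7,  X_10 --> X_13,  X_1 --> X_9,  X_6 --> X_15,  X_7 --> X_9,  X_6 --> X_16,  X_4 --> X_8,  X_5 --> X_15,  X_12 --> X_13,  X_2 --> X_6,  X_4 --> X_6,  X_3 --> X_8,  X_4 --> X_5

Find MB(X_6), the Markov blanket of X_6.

Pa(X_6) = {X_2, X_4}.
X_6 has children X_8, X_12, X_15, X_16.
Co-parents of X_6 (other parents of its children):
  parents(X_8) \ {X_6} = {X_3, X_4, X_7}.
  parents(X_12) \ {X_6} = {X_4, X_8}.
  X_15 also has parents X_5, X_7, X_9.
  X_16's other parents are X_1, X_3, X_10.
Taking the union gives {X_1, X_2, X_3, X_4, X_5, X_7, X_8, X_9, X_10, X_12, X_15, X_16}.

{X_1, X_2, X_3, X_4, X_5, X_7, X_8, X_9, X_10, X_12, X_15, X_16}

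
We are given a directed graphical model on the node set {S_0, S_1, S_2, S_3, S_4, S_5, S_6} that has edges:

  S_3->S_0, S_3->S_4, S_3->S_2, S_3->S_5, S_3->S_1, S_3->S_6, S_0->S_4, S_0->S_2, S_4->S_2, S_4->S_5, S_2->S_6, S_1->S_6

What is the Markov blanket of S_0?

{S_2, S_3, S_4}

S_0's parents: S_3.
S_0's children: S_2, S_4.
For each child, the remaining parents (spouses of S_0):
  S_4's other parent is S_3.
  S_2's other parents are S_3, S_4.
So the Markov blanket of S_0 is {S_2, S_3, S_4}.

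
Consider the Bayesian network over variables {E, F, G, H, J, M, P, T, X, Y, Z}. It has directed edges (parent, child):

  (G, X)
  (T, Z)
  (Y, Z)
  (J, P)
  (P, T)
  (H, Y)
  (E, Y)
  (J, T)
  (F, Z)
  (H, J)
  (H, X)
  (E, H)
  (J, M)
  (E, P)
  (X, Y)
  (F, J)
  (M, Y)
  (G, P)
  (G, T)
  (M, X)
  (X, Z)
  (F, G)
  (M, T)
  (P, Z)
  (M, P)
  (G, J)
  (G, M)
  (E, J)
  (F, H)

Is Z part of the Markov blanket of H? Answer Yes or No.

No

Pa(H) = {E, F}.
Children of H: J, X, Y.
Parents of each child, excluding H:
  J: E, F, G
  X: G, M
  Y: E, M, X
MB(H) = {E, F, G, J, M, X, Y}; Z is not in this set.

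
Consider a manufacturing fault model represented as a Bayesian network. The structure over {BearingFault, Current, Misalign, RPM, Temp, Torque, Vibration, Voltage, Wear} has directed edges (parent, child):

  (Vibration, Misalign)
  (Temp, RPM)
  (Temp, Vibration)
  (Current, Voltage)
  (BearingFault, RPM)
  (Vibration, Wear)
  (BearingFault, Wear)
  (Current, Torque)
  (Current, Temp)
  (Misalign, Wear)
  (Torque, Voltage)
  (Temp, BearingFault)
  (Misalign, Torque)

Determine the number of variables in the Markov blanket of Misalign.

5

Misalign has parent Vibration.
Children of Misalign: Torque, Wear.
For each child, the remaining parents (spouses of Misalign):
  Wear: BearingFault, Vibration
  Torque: Current
MB(Misalign) = {BearingFault, Current, Torque, Vibration, Wear}, which has 5 nodes.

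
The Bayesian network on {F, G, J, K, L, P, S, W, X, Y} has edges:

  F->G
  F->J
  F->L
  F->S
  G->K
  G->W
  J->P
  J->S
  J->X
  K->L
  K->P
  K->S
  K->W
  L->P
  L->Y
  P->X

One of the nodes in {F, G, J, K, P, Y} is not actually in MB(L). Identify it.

L has children P, Y.
L's parents: F, K.
Other parents of L's children:
  P's other parents are J, K.
  Y has no other parent.
MB(L) = {F, J, K, P, Y}.
G is neither a parent, child, nor co-parent of L, so it does not belong.

G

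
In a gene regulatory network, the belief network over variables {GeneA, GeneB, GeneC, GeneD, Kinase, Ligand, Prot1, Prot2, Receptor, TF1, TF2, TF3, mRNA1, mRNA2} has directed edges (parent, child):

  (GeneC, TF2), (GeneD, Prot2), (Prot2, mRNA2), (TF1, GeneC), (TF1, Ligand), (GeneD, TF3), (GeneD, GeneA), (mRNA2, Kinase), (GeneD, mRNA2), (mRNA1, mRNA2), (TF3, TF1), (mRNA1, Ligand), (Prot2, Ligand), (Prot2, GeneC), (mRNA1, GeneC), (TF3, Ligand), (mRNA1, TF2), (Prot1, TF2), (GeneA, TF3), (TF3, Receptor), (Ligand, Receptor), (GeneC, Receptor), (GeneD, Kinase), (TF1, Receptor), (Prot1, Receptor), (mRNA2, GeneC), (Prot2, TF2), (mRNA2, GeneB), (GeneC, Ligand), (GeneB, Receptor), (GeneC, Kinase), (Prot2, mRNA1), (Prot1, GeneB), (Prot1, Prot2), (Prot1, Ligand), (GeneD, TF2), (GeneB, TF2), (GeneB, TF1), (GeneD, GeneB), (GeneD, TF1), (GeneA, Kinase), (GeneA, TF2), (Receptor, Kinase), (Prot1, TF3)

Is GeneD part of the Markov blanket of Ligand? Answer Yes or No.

No

By definition, MB(Ligand) is built from Ligand's parents, Ligand's children, and the co-parents of Ligand.
Ligand has parents GeneC, Prot1, Prot2, TF1, TF3, mRNA1.
Ch(Ligand) = {Receptor}.
Other parents of Ligand's children:
  Receptor also has parents GeneB, GeneC, Prot1, TF1, TF3.
MB(Ligand) = {GeneB, GeneC, Prot1, Prot2, Receptor, TF1, TF3, mRNA1}; GeneD is not in this set.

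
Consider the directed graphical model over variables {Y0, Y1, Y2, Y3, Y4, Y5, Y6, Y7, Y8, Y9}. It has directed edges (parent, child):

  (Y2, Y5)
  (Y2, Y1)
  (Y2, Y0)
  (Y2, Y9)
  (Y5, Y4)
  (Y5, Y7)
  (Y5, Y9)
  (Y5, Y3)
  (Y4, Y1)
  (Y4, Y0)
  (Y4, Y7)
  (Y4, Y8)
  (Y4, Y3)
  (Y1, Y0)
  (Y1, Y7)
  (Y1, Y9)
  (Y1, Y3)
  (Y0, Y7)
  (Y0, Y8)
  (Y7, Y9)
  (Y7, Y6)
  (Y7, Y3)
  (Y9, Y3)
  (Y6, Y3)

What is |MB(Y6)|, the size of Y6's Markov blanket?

6

Ch(Y6) = {Y3}.
Parents of Y6: Y7.
Other parents of Y6's children:
  parents(Y3) \ {Y6} = {Y1, Y4, Y5, Y7, Y9}.
MB(Y6) = {Y1, Y3, Y4, Y5, Y7, Y9}, which has 6 nodes.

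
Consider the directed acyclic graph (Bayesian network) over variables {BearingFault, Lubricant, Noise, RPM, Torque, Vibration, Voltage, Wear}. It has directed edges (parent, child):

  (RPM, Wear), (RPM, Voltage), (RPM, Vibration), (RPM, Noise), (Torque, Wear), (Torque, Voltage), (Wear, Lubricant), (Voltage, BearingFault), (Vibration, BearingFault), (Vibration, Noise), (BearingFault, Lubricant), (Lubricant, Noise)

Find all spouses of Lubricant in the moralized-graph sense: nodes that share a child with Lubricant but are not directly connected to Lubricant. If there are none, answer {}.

Children of Lubricant: Noise.
  Noise: RPM, Vibration
Excluding nodes already adjacent to Lubricant (BearingFault, Noise, Wear), the co-parent-only contribution is {RPM, Vibration}.

{RPM, Vibration}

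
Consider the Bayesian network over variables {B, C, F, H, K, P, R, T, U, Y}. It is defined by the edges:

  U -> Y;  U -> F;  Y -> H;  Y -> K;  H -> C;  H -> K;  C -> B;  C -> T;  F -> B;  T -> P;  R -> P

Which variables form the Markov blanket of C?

By definition, MB(C) is built from C's parents, C's children, and the co-parents of C.
C's parents: H.
Children of C: B, T.
Co-parents of C (other parents of its children):
  B's other parent is F.
  T: no additional parents.
So the Markov blanket of C is {B, F, H, T}.

{B, F, H, T}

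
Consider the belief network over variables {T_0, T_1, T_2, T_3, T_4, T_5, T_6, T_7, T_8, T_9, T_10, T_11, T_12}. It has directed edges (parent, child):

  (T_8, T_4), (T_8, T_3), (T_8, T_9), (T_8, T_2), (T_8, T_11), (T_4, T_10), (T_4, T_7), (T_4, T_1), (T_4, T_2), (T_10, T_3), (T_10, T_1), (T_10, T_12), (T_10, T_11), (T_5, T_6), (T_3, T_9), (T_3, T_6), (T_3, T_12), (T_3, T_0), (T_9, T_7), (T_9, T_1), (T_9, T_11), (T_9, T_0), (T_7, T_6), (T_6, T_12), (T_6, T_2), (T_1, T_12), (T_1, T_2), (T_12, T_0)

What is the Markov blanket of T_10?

By definition, MB(T_10) is built from T_10's parents, T_10's children, and the co-parents of T_10.
T_10's parents: T_4.
T_10 has children T_1, T_3, T_11, T_12.
Co-parents of T_10 (other parents of its children):
  T_3 also has parent T_8.
  parents(T_1) \ {T_10} = {T_4, T_9}.
  parents(T_12) \ {T_10} = {T_1, T_3, T_6}.
  parents(T_11) \ {T_10} = {T_8, T_9}.
Union: {T_4} ∪ {T_1, T_3, T_11, T_12} ∪ {T_1, T_3, T_4, T_6, T_8, T_9} = {T_1, T_3, T_4, T_6, T_8, T_9, T_11, T_12}.

{T_1, T_3, T_4, T_6, T_8, T_9, T_11, T_12}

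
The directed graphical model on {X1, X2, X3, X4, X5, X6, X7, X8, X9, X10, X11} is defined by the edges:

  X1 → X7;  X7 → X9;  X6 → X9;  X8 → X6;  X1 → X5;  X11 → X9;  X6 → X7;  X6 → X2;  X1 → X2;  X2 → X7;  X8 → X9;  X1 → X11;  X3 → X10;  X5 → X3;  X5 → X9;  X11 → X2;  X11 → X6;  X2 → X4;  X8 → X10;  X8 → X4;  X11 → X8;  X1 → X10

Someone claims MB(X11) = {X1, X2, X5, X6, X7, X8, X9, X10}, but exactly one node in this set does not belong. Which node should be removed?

Recall MB(v) = parents ∪ children ∪ spouses, where spouses are the other parents of v's children.
Pa(X11) = {X1}.
Ch(X11) = {X2, X6, X8, X9}.
Other parents of X11's children:
  X8: no additional parents.
  X6 also has parent X8.
  parents(X2) \ {X11} = {X1, X6}.
  X9 also has parents X5, X6, X7, X8.
MB(X11) = {X1, X2, X5, X6, X7, X8, X9}.
X10 is neither a parent, child, nor co-parent of X11, so it does not belong.

X10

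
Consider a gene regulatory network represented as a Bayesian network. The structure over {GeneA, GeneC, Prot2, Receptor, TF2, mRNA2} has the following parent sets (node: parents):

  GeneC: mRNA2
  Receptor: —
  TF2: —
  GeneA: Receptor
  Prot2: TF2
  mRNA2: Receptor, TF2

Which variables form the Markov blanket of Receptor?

Receptor's parents: none.
Receptor has children GeneA, mRNA2.
Other parents of Receptor's children:
  GeneA: no additional parents.
  mRNA2's other parent is TF2.
So the Markov blanket of Receptor is {GeneA, TF2, mRNA2}.

{GeneA, TF2, mRNA2}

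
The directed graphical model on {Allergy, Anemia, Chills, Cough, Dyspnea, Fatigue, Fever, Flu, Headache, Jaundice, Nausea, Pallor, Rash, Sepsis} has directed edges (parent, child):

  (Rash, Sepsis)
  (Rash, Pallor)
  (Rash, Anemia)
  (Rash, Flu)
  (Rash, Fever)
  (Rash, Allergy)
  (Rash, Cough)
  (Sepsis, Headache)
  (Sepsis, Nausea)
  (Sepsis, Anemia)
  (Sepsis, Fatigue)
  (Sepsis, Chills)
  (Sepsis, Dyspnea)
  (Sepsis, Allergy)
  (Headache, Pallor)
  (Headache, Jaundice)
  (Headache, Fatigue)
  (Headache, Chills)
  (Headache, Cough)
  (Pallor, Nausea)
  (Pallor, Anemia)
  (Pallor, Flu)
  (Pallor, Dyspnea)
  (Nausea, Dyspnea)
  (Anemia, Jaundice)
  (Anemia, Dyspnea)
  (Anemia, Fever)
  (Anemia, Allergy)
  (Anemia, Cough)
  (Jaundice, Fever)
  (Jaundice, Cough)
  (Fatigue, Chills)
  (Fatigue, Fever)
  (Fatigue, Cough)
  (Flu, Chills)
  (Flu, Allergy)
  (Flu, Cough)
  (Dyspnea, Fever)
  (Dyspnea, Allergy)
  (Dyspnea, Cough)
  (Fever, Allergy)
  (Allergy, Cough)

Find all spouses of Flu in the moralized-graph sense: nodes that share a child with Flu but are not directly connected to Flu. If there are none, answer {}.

Children of Flu: Allergy, Chills, Cough.
  Chills: Fatigue, Headache, Sepsis
  Allergy: Anemia, Dyspnea, Fever, Rash, Sepsis
  Cough: Allergy, Anemia, Dyspnea, Fatigue, Headache, Jaundice, Rash
Excluding nodes already adjacent to Flu (Allergy, Chills, Cough, Pallor, Rash), the co-parent-only contribution is {Anemia, Dyspnea, Fatigue, Fever, Headache, Jaundice, Sepsis}.

{Anemia, Dyspnea, Fatigue, Fever, Headache, Jaundice, Sepsis}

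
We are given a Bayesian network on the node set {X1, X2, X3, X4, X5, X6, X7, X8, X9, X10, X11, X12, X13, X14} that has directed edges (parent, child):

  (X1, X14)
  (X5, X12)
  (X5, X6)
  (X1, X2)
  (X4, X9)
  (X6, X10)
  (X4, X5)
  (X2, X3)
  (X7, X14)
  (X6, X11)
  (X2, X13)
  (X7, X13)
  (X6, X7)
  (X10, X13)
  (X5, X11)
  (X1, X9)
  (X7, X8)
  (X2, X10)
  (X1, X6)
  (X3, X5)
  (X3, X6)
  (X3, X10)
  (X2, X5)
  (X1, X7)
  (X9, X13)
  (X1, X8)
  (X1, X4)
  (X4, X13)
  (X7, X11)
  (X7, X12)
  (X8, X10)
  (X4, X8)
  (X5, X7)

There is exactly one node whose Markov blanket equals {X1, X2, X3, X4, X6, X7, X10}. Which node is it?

X8

The target node must have every member of {X1, X2, X3, X4, X6, X7, X10} as a parent, child, or co-parent, and no others.
Parents of X8: X1, X4, X7; children: X10; co-parents: X2, X3, X6.
These exactly cover the given set, so the node is X8.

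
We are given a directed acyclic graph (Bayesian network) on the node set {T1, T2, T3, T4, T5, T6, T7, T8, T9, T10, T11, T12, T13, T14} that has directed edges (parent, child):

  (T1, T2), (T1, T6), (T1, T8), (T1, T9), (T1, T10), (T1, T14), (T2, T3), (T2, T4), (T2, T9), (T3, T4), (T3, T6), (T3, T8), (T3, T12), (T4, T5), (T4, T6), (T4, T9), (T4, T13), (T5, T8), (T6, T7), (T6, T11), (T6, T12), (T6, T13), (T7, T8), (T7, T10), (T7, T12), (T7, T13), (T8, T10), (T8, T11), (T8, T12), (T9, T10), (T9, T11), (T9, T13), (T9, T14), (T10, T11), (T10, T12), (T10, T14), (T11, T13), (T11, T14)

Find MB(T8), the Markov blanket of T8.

A node's Markov blanket = Pa ∪ Ch ∪ (parents of Ch other than the node itself).
T8 has parents T1, T3, T5, T7.
T8's children: T10, T11, T12.
For each child, the remaining parents (spouses of T8):
  T10 also has parents T1, T7, T9.
  parents(T11) \ {T8} = {T6, T9, T10}.
  T12's other parents are T3, T6, T7, T10.
So the Markov blanket of T8 is {T1, T3, T5, T6, T7, T9, T10, T11, T12}.

{T1, T3, T5, T6, T7, T9, T10, T11, T12}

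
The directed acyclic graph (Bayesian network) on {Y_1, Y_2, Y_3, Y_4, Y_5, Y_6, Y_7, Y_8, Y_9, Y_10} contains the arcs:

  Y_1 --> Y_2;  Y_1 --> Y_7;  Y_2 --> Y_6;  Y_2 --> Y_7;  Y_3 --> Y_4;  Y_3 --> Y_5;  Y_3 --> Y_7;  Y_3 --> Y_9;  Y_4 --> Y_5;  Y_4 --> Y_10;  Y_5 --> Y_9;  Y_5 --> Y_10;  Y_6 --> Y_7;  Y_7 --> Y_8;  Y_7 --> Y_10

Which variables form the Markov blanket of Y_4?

{Y_3, Y_5, Y_7, Y_10}

By definition, MB(Y_4) is built from Y_4's parents, Y_4's children, and the co-parents of Y_4.
Y_4 has parent Y_3.
Children of Y_4: Y_5, Y_10.
Co-parents of Y_4 (other parents of its children):
  Y_5: Y_3
  Y_10: Y_5, Y_7
Taking the union gives {Y_3, Y_5, Y_7, Y_10}.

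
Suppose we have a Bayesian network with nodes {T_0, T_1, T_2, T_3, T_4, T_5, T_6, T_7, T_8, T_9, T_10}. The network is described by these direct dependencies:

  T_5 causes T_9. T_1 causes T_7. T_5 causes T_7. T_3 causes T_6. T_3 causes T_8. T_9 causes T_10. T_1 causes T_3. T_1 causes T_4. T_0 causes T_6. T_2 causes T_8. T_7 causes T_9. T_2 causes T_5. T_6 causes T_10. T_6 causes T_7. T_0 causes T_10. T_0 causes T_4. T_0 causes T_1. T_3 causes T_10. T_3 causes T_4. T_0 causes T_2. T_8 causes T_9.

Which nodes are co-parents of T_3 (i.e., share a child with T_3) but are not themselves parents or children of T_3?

{T_0, T_2, T_9}

Children of T_3: T_4, T_6, T_8, T_10.
  T_4: T_0, T_1
  T_6: T_0
  T_8: T_2
  T_10: T_0, T_6, T_9
Excluding nodes already adjacent to T_3 (T_1, T_4, T_6, T_8, T_10), the co-parent-only contribution is {T_0, T_2, T_9}.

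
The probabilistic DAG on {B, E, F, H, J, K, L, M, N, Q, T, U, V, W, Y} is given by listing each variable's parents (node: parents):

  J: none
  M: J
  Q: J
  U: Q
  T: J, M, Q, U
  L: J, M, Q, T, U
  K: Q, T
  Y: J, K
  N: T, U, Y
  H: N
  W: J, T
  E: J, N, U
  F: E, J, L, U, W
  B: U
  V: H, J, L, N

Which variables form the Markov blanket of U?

{B, E, F, J, L, M, N, Q, T, W, Y}

U has children B, E, F, L, N, T.
U's parents: Q.
Other parents of U's children:
  parents(T) \ {U} = {J, M, Q}.
  parents(L) \ {U} = {J, M, Q, T}.
  N's other parents are T, Y.
  E's other parents are J, N.
  parents(F) \ {U} = {E, J, L, W}.
  B: no additional parents.
MB(U) = {B, E, F, J, L, M, N, Q, T, W, Y}.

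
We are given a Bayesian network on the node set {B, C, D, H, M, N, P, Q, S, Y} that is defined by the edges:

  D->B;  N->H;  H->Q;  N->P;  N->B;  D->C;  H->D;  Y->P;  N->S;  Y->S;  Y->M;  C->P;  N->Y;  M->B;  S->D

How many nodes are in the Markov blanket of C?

4

By definition, MB(C) is built from C's parents, C's children, and the co-parents of C.
Ch(C) = {P}.
Pa(C) = {D}.
Co-parents of C (other parents of its children):
  P's other parents are N, Y.
MB(C) = {D, N, P, Y}, which has 4 nodes.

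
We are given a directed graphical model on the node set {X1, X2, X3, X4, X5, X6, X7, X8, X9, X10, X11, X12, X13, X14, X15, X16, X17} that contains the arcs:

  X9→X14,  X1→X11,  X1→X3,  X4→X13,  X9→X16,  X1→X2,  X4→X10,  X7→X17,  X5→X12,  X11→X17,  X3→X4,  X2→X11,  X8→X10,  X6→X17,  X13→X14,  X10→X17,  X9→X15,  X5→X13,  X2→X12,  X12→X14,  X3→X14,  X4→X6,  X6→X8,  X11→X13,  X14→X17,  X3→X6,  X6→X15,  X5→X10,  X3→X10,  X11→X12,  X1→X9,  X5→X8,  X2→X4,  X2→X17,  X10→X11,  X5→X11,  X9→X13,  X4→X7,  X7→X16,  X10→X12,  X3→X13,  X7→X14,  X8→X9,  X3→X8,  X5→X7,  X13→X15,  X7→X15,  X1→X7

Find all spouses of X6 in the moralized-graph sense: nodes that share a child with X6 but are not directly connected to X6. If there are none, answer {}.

Children of X6: X8, X15, X17.
  X8 also has parents X3, X5.
  parents(X15) \ {X6} = {X7, X9, X13}.
  X17's other parents are X2, X7, X10, X11, X14.
Excluding nodes already adjacent to X6 (X3, X4, X8, X15, X17), the co-parent-only contribution is {X2, X5, X7, X9, X10, X11, X13, X14}.

{X2, X5, X7, X9, X10, X11, X13, X14}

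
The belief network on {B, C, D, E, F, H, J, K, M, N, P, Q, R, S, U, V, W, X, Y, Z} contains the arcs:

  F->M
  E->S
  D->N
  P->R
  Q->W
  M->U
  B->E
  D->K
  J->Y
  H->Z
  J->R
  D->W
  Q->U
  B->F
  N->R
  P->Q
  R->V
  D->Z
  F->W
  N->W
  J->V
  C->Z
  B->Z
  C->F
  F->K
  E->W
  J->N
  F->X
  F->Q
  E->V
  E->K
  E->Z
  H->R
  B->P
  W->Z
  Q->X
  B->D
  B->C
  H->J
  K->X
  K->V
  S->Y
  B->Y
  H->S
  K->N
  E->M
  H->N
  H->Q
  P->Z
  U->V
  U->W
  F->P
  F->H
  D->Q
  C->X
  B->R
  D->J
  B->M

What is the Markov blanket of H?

{B, C, D, E, F, J, K, N, P, Q, R, S, W, Z}

The Markov blanket of a node is its parents, its children, and the other parents of its children.
Children of H: J, N, Q, R, S, Z.
H's parents: F.
Co-parents of H (other parents of its children):
  J: D
  N: D, J, K
  Q: D, F, P
  R: B, J, N, P
  S: E
  Z: B, C, D, E, P, W
Taking the union gives {B, C, D, E, F, J, K, N, P, Q, R, S, W, Z}.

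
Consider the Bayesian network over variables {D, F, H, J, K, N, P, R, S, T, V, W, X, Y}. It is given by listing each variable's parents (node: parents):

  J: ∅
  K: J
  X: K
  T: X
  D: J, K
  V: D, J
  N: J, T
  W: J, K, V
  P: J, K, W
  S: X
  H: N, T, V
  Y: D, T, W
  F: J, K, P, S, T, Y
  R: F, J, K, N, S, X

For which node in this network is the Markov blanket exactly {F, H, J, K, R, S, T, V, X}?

N

The target node must have every member of {F, H, J, K, R, S, T, V, X} as a parent, child, or co-parent, and no others.
Parents of N: J, T; children: H, R; co-parents: F, J, K, S, T, V, X.
These exactly cover the given set, so the node is N.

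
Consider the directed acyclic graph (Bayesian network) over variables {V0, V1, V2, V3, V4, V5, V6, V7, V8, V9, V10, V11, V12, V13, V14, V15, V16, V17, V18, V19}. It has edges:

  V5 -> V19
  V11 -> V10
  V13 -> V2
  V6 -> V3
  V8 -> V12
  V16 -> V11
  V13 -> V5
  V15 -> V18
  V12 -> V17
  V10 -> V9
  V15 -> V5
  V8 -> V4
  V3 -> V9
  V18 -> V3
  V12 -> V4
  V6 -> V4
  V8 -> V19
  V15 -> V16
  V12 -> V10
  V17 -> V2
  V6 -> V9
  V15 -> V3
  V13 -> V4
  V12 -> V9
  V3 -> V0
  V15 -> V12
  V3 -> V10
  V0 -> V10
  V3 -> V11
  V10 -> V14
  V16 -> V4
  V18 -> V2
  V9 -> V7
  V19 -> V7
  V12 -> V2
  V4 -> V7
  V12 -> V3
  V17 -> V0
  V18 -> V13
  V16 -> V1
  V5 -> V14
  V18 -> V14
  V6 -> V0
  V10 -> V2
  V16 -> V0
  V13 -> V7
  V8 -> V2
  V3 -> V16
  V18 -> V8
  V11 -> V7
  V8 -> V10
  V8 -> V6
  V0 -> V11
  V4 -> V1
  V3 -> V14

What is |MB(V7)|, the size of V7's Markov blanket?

5

Parents of V7: V4, V9, V11, V13, V19.
V7's children: none.
V7 has no children, so there are no co-parents.
MB(V7) = {V4, V9, V11, V13, V19}, which has 5 nodes.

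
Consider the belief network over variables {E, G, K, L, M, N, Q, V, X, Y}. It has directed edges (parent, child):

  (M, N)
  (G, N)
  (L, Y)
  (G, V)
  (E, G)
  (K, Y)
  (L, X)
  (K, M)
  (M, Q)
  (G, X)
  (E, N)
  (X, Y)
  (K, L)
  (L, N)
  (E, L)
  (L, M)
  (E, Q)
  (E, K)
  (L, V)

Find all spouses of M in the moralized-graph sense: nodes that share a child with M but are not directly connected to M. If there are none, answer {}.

Children of M: N, Q.
  N: E, G, L
  Q: E
Excluding nodes already adjacent to M (K, L, N, Q), the co-parent-only contribution is {E, G}.

{E, G}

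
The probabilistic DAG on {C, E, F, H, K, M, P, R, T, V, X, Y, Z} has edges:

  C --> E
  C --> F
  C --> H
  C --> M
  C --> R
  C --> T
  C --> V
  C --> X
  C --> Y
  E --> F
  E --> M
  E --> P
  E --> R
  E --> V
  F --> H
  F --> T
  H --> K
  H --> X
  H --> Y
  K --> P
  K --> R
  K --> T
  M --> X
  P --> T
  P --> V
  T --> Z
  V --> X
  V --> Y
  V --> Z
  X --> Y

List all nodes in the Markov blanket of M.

{C, E, H, V, X}

M has parents C, E.
Ch(M) = {X}.
Parents of each child, excluding M:
  X: C, H, V
So the Markov blanket of M is {C, E, H, V, X}.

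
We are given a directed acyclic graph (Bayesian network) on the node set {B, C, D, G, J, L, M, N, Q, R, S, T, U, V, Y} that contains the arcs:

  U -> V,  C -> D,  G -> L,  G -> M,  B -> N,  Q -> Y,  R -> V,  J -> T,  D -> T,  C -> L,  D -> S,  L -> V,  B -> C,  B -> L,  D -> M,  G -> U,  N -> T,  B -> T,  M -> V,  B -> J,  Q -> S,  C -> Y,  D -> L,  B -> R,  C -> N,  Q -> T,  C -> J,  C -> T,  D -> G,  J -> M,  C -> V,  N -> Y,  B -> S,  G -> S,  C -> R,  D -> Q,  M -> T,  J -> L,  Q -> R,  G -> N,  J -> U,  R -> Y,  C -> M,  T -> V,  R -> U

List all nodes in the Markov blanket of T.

{B, C, D, J, L, M, N, Q, R, U, V}

T's children: V.
Pa(T) = {B, C, D, J, M, N, Q}.
Parents of each child, excluding T:
  V: C, L, M, R, U
Taking the union gives {B, C, D, J, L, M, N, Q, R, U, V}.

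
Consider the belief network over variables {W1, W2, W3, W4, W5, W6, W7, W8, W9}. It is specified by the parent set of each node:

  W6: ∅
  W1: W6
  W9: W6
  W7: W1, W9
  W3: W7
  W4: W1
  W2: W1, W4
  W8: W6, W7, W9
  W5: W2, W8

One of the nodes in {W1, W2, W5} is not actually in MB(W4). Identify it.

W5

The Markov blanket of a node is its parents, its children, and the other parents of its children.
Pa(W4) = {W1}.
W4's children: W2.
Parents of each child, excluding W4:
  parents(W2) \ {W4} = {W1}.
MB(W4) = {W1, W2}.
W5 is neither a parent, child, nor co-parent of W4, so it does not belong.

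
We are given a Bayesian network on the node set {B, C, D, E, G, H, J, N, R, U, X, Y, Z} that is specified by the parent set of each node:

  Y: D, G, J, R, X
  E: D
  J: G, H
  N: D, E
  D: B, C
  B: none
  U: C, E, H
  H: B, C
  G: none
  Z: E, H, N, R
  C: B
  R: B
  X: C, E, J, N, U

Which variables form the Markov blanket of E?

The Markov blanket of a node is its parents, its children, and the other parents of its children.
Ch(E) = {N, U, X, Z}.
Parents of E: D.
Parents of each child, excluding E:
  N also has parent D.
  U also has parents C, H.
  X also has parents C, J, N, U.
  Z's other parents are H, N, R.
So the Markov blanket of E is {C, D, H, J, N, R, U, X, Z}.

{C, D, H, J, N, R, U, X, Z}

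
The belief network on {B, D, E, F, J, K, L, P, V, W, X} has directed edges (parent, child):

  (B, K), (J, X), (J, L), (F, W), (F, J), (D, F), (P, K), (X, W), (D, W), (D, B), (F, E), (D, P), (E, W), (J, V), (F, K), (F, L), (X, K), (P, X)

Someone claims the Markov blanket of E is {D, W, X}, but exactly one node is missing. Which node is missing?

F

E has parent F.
Ch(E) = {W}.
Other parents of E's children:
  parents(W) \ {E} = {D, F, X}.
MB(E) = {D, F, W, X}.
Comparing with the claimed set, F is missing.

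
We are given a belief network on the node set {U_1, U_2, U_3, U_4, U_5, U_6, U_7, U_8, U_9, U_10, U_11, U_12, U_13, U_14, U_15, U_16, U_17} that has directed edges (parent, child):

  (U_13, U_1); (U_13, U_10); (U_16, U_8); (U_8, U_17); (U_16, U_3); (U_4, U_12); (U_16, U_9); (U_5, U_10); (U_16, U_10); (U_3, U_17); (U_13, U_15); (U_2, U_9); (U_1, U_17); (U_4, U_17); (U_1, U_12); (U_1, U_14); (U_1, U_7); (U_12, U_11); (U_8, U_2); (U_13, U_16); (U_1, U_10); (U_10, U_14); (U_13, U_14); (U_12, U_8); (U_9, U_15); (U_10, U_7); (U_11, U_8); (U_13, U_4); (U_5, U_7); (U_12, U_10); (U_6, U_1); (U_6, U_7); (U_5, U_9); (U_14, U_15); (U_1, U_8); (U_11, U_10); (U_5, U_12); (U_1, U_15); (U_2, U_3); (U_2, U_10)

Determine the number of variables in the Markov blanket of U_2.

Pa(U_2) = {U_8}.
Children of U_2: U_3, U_9, U_10.
Parents of each child, excluding U_2:
  U_9's other parents are U_5, U_16.
  U_3 also has parent U_16.
  U_10 also has parents U_1, U_5, U_11, U_12, U_13, U_16.
MB(U_2) = {U_1, U_3, U_5, U_8, U_9, U_10, U_11, U_12, U_13, U_16}, which has 10 nodes.

10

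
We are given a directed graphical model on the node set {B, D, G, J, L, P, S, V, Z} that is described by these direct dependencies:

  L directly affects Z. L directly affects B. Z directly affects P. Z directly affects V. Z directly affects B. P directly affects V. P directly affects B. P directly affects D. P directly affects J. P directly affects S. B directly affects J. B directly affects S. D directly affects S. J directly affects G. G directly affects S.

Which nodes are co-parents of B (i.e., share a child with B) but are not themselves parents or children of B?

{D, G}

Children of B: J, S.
  J: P
  S: D, G, P
Excluding nodes already adjacent to B (J, L, P, S, Z), the co-parent-only contribution is {D, G}.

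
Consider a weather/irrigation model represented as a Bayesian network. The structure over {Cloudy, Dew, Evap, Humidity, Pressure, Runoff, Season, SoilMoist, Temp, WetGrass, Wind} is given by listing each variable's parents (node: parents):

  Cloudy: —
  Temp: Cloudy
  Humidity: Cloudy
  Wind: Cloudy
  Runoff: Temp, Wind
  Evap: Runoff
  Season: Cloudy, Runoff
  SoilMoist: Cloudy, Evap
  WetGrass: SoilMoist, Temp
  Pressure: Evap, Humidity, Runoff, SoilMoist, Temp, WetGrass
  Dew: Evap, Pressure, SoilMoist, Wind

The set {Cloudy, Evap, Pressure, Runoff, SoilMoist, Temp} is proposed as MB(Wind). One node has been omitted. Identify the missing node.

Dew

Children of Wind: Dew, Runoff.
Parents of Wind: Cloudy.
Other parents of Wind's children:
  parents(Runoff) \ {Wind} = {Temp}.
  Dew also has parents Evap, Pressure, SoilMoist.
MB(Wind) = {Cloudy, Dew, Evap, Pressure, Runoff, SoilMoist, Temp}.
Comparing with the claimed set, Dew is missing.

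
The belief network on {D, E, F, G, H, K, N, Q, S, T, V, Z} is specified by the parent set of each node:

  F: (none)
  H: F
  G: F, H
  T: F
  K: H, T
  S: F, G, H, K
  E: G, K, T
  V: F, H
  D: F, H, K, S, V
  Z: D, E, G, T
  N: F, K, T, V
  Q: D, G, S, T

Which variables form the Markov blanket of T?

Recall MB(v) = parents ∪ children ∪ spouses, where spouses are the other parents of v's children.
T has parent F.
Children of T: E, K, N, Q, Z.
For each child, the remaining parents (spouses of T):
  K: H
  E: G, K
  Z: D, E, G
  N: F, K, V
  Q: D, G, S
Taking the union gives {D, E, F, G, H, K, N, Q, S, V, Z}.

{D, E, F, G, H, K, N, Q, S, V, Z}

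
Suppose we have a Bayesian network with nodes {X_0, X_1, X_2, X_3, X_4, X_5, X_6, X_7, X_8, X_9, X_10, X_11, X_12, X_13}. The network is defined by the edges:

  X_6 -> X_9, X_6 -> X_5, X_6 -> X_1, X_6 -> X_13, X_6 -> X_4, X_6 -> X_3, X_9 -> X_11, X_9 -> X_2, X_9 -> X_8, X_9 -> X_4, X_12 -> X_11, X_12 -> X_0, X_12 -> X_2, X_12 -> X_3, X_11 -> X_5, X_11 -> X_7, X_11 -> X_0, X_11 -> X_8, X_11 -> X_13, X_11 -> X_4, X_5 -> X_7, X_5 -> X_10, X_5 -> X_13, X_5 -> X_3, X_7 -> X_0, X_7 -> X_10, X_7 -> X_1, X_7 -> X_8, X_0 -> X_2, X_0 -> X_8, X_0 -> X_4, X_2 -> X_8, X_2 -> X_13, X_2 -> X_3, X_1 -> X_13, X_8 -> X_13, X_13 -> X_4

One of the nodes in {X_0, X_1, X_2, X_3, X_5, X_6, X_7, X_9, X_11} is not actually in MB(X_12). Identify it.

The Markov blanket of a node is its parents, its children, and the other parents of its children.
X_12's parents: none.
X_12 has children X_0, X_2, X_3, X_11.
Parents of each child, excluding X_12:
  X_11 also has parent X_9.
  X_0 also has parents X_7, X_11.
  parents(X_2) \ {X_12} = {X_0, X_9}.
  X_3's other parents are X_2, X_5, X_6.
MB(X_12) = {X_0, X_2, X_3, X_5, X_6, X_7, X_9, X_11}.
X_1 is neither a parent, child, nor co-parent of X_12, so it does not belong.

X_1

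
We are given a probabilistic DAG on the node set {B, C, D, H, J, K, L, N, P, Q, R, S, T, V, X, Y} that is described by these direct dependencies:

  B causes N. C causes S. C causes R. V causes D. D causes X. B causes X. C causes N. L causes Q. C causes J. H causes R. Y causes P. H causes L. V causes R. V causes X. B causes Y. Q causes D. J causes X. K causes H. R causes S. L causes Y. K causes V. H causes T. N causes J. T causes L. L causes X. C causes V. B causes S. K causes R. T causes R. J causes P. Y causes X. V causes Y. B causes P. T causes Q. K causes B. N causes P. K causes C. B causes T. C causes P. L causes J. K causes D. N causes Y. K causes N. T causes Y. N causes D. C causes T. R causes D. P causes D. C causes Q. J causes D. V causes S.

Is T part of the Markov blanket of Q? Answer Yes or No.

T is a parent of Q.
So T ∈ MB(Q).

Yes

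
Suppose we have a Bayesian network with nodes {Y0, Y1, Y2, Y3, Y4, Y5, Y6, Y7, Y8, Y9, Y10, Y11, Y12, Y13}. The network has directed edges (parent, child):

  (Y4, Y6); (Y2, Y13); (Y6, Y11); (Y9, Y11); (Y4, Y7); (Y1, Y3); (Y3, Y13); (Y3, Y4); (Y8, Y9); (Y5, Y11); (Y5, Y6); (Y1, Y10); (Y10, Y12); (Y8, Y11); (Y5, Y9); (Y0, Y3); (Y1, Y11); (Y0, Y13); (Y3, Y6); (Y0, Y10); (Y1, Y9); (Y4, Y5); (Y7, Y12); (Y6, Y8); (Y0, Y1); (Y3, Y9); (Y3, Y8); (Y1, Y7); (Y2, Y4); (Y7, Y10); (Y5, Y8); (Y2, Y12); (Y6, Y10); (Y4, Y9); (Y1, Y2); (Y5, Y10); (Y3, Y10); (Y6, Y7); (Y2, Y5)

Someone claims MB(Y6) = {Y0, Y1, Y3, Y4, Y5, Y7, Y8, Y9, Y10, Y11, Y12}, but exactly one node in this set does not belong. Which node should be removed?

Y12

The Markov blanket of a node is its parents, its children, and the other parents of its children.
Ch(Y6) = {Y7, Y8, Y10, Y11}.
Pa(Y6) = {Y3, Y4, Y5}.
For each child, the remaining parents (spouses of Y6):
  parents(Y7) \ {Y6} = {Y1, Y4}.
  Y8 also has parents Y3, Y5.
  parents(Y10) \ {Y6} = {Y0, Y1, Y3, Y5, Y7}.
  Y11 also has parents Y1, Y5, Y8, Y9.
MB(Y6) = {Y0, Y1, Y3, Y4, Y5, Y7, Y8, Y9, Y10, Y11}.
Y12 is neither a parent, child, nor co-parent of Y6, so it does not belong.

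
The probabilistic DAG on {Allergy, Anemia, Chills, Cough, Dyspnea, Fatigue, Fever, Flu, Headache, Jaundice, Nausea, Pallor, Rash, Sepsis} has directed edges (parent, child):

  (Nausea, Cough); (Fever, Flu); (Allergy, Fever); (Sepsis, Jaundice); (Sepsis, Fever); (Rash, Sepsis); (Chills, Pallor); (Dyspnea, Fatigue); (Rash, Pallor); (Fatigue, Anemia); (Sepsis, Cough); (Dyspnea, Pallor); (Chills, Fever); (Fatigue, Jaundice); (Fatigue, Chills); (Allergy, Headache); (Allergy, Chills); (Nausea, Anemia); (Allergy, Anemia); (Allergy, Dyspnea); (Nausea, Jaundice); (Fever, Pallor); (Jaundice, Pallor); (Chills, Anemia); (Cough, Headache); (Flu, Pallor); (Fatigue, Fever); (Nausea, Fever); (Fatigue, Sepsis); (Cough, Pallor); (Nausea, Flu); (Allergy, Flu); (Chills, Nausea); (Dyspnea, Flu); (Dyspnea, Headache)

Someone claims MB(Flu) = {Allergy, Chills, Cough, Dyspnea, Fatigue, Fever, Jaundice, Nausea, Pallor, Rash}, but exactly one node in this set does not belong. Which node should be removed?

Recall MB(v) = parents ∪ children ∪ spouses, where spouses are the other parents of v's children.
Ch(Flu) = {Pallor}.
Parents of Flu: Allergy, Dyspnea, Fever, Nausea.
Parents of each child, excluding Flu:
  Pallor also has parents Chills, Cough, Dyspnea, Fever, Jaundice, Rash.
MB(Flu) = {Allergy, Chills, Cough, Dyspnea, Fever, Jaundice, Nausea, Pallor, Rash}.
Fatigue is neither a parent, child, nor co-parent of Flu, so it does not belong.

Fatigue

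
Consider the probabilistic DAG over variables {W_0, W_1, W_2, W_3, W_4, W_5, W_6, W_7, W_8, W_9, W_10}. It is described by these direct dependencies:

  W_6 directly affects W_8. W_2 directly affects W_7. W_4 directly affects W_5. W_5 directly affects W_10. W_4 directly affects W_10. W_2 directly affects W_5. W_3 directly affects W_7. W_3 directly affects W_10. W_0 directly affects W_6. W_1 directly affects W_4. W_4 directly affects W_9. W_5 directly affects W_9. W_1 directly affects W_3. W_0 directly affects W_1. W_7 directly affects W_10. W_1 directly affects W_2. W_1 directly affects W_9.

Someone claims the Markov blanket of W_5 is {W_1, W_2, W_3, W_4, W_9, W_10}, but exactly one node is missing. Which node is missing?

A node's Markov blanket = Pa ∪ Ch ∪ (parents of Ch other than the node itself).
W_5's parents: W_2, W_4.
Children of W_5: W_9, W_10.
Parents of each child, excluding W_5:
  W_9 also has parents W_1, W_4.
  W_10 also has parents W_3, W_4, W_7.
MB(W_5) = {W_1, W_2, W_3, W_4, W_7, W_9, W_10}.
Comparing with the claimed set, W_7 is missing.

W_7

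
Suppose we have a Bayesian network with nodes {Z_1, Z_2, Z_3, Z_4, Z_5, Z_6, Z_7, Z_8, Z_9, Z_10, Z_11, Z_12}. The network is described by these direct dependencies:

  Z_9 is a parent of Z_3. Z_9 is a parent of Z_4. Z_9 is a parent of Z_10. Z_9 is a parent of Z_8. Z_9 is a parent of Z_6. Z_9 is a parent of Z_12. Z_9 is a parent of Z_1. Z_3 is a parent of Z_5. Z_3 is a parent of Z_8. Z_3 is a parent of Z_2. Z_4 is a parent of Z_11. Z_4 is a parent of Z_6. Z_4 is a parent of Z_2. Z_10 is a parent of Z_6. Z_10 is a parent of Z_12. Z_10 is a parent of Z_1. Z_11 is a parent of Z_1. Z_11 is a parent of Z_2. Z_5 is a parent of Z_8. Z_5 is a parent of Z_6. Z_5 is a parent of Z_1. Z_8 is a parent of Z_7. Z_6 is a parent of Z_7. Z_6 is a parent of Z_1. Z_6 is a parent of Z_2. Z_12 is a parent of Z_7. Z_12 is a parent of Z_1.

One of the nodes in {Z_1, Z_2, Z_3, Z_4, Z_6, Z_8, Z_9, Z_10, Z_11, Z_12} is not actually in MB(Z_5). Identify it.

Z_2

Pa(Z_5) = {Z_3}.
Children of Z_5: Z_1, Z_6, Z_8.
Other parents of Z_5's children:
  Z_8: Z_3, Z_9
  Z_6: Z_4, Z_9, Z_10
  Z_1: Z_6, Z_9, Z_10, Z_11, Z_12
MB(Z_5) = {Z_1, Z_3, Z_4, Z_6, Z_8, Z_9, Z_10, Z_11, Z_12}.
Z_2 is neither a parent, child, nor co-parent of Z_5, so it does not belong.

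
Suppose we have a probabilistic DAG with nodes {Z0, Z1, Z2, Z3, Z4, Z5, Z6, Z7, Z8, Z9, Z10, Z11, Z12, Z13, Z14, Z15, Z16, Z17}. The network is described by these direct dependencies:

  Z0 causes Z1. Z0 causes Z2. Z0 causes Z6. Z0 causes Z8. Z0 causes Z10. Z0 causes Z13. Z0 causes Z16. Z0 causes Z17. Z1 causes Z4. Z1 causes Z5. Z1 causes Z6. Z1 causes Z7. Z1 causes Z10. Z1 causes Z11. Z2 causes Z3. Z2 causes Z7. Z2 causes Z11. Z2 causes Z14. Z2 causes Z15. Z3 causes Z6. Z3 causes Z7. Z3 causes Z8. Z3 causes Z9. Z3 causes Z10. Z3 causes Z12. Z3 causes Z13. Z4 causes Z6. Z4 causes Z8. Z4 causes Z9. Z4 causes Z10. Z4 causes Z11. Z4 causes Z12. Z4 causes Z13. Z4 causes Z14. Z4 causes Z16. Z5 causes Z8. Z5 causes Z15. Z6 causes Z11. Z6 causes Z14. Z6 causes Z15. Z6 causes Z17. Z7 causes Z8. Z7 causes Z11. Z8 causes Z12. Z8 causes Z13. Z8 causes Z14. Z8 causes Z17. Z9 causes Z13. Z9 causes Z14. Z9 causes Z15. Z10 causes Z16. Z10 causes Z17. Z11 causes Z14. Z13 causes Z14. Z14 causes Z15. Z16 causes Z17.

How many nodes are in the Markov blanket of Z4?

By definition, MB(Z4) is built from Z4's parents, Z4's children, and the co-parents of Z4.
Z4's parents: Z1.
Children of Z4: Z6, Z8, Z9, Z10, Z11, Z12, Z13, Z14, Z16.
Parents of each child, excluding Z4:
  Z6 also has parents Z0, Z1, Z3.
  Z8 also has parents Z0, Z3, Z5, Z7.
  parents(Z9) \ {Z4} = {Z3}.
  Z10's other parents are Z0, Z1, Z3.
  Z11's other parents are Z1, Z2, Z6, Z7.
  Z12's other parents are Z3, Z8.
  Z13's other parents are Z0, Z3, Z8, Z9.
  Z14 also has parents Z2, Z6, Z8, Z9, Z11, Z13.
  Z16's other parents are Z0, Z10.
MB(Z4) = {Z0, Z1, Z2, Z3, Z5, Z6, Z7, Z8, Z9, Z10, Z11, Z12, Z13, Z14, Z16}, which has 15 nodes.

15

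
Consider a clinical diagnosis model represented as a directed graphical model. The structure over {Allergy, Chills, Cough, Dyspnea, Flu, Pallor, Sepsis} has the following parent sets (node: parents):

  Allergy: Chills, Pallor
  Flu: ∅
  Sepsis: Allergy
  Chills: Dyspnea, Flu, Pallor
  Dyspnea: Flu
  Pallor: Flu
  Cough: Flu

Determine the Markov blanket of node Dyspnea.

{Chills, Flu, Pallor}

A node's Markov blanket = Pa ∪ Ch ∪ (parents of Ch other than the node itself).
Parents of Dyspnea: Flu.
Ch(Dyspnea) = {Chills}.
Parents of each child, excluding Dyspnea:
  Chills: Flu, Pallor
Taking the union gives {Chills, Flu, Pallor}.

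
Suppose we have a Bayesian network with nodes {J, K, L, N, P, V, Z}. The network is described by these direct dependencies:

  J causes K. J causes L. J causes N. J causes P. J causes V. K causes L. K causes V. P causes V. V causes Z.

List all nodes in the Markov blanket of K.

Pa(K) = {J}.
Children of K: L, V.
Other parents of K's children:
  L also has parent J.
  V's other parents are J, P.
MB(K) = {J, L, P, V}.

{J, L, P, V}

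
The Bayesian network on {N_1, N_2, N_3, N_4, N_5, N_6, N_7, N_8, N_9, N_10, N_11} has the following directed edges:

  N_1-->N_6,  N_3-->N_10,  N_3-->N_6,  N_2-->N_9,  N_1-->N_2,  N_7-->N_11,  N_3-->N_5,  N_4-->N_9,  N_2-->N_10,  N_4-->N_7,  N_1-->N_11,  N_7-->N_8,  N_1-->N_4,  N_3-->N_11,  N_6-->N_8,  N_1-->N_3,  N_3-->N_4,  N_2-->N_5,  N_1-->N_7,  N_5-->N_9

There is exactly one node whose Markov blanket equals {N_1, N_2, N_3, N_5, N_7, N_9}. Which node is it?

N_4

The target node must have every member of {N_1, N_2, N_3, N_5, N_7, N_9} as a parent, child, or co-parent, and no others.
Parents of N_4: N_1, N_3; children: N_7, N_9; co-parents: N_1, N_2, N_5.
These exactly cover the given set, so the node is N_4.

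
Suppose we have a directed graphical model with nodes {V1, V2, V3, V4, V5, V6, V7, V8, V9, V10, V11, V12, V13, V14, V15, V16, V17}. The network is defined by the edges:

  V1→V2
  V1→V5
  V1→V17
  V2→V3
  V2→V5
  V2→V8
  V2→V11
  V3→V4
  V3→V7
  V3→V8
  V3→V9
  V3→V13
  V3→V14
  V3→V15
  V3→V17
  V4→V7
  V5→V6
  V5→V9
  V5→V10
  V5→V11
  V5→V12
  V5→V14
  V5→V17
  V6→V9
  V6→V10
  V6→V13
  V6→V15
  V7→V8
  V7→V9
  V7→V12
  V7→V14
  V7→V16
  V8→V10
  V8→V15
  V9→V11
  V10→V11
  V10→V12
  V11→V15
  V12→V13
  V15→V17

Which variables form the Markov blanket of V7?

{V2, V3, V4, V5, V6, V8, V9, V10, V12, V14, V16}

Pa(V7) = {V3, V4}.
V7 has children V8, V9, V12, V14, V16.
Co-parents of V7 (other parents of its children):
  parents(V8) \ {V7} = {V2, V3}.
  V9 also has parents V3, V5, V6.
  parents(V12) \ {V7} = {V5, V10}.
  V14's other parents are V3, V5.
  V16: no additional parents.
MB(V7) = {V2, V3, V4, V5, V6, V8, V9, V10, V12, V14, V16}.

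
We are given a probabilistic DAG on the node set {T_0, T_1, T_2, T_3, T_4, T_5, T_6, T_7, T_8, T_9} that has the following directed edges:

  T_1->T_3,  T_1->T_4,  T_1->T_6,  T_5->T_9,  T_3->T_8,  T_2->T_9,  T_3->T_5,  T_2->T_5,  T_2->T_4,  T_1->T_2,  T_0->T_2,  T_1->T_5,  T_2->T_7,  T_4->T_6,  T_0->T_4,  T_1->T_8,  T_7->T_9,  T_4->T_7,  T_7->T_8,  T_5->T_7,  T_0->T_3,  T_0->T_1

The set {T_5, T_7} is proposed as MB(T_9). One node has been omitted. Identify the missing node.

The Markov blanket of a node is its parents, its children, and the other parents of its children.
Parents of T_9: T_2, T_5, T_7.
T_9's children: none.
T_9 has no children, so there are no co-parents.
MB(T_9) = {T_2, T_5, T_7}.
Comparing with the claimed set, T_2 is missing.

T_2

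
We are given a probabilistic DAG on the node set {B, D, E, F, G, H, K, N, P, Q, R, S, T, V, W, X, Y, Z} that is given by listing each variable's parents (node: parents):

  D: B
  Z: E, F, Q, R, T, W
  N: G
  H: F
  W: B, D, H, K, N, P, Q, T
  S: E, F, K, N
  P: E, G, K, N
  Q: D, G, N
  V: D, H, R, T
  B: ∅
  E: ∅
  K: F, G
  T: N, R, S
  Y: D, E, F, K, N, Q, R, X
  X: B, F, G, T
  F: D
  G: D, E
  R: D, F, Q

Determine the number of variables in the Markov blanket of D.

D's parents: B.
D's children: F, G, Q, R, V, W, Y.
Co-parents of D (other parents of its children):
  F: no additional parents.
  G's other parent is E.
  parents(Q) \ {D} = {G, N}.
  R also has parents F, Q.
  V also has parents H, R, T.
  W also has parents B, H, K, N, P, Q, T.
  Y's other parents are E, F, K, N, Q, R, X.
MB(D) = {B, E, F, G, H, K, N, P, Q, R, T, V, W, X, Y}, which has 15 nodes.

15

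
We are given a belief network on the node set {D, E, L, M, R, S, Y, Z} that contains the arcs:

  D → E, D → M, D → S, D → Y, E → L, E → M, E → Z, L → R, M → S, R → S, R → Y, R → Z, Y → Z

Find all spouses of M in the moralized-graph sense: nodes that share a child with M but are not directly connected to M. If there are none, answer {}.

{R}

Children of M: S.
  S's other parents are D, R.
Excluding nodes already adjacent to M (D, E, S), the co-parent-only contribution is {R}.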